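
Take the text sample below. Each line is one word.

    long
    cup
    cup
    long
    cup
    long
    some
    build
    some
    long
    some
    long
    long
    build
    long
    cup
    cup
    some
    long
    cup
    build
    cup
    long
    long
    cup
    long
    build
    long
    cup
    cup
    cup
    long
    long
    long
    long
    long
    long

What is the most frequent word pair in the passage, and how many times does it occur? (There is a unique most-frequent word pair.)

"long long", 7 times

Bigram frequencies (highest first):
  long long: 7
  long cup: 6
  cup long: 5
  cup cup: 4
  some long: 3
  long some: 2
  … (7 more, each ≤ 2)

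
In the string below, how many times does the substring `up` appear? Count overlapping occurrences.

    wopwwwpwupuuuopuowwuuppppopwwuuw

Sliding a length-2 window over the 32 characters (31 positions):
  position 9–10: up
  position 21–22: up

2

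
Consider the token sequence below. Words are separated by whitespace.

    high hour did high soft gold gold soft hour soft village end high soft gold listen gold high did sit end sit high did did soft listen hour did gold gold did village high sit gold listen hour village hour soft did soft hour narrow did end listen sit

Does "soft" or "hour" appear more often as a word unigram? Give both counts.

"soft": 7 occurrences
"hour": 6 occurrences

"soft" (7 vs 6)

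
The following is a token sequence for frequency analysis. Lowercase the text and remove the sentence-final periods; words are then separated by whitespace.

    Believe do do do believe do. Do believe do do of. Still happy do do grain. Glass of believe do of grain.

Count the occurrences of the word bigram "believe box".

Scanning the 21 overlapping bigram windows for "believe box":
  (none found)

0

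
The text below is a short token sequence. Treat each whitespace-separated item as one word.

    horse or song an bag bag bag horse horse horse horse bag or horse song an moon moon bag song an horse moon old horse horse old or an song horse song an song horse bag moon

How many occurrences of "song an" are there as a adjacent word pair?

Scanning the 36 overlapping bigram windows for "song an":
  position 3–4: song an
  position 15–16: song an
  position 20–21: song an
  position 32–33: song an

4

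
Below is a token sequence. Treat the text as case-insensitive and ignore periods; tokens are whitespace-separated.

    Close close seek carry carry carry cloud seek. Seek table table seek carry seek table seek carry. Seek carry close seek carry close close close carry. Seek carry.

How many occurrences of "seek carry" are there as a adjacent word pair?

6

Scanning the 27 overlapping bigram windows for "seek carry":
  position 3–4: seek carry
  position 12–13: seek carry
  position 16–17: seek carry
  position 18–19: seek carry
  position 21–22: seek carry
  position 27–28: seek carry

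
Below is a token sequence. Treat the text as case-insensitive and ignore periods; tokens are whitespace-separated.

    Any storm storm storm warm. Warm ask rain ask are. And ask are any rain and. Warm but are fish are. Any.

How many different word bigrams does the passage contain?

22 tokens → 21 bigram windows in total.
Repeated bigrams (each contributes count−1 duplicates):
  are any: 2
  ask are: 2
  storm storm: 2
3 duplicate windows → 21 − 3 = 18 distinct.

18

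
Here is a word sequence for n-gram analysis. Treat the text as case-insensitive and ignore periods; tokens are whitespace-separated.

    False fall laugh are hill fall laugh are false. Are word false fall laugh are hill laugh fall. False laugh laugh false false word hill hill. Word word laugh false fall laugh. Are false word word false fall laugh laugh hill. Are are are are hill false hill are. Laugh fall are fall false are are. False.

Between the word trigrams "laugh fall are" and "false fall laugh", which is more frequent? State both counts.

"false fall laugh" (4 vs 1)

"laugh fall are": 1 occurrence
"false fall laugh": 4 occurrences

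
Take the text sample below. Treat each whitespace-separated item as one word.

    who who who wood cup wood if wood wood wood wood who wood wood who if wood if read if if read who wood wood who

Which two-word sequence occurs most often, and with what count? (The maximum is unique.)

"wood wood", 5 times

Bigram frequencies (highest first):
  wood wood: 5
  who wood: 3
  wood who: 3
  who who: 2
  wood if: 2
  if wood: 2
  … (7 more, each ≤ 2)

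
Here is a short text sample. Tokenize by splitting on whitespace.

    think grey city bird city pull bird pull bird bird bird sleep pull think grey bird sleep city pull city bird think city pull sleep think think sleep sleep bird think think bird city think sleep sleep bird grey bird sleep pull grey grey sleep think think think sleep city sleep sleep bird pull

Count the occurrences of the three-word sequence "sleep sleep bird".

3

Scanning the 52 overlapping trigram windows for "sleep sleep bird":
  position 28–30: sleep sleep bird
  position 36–38: sleep sleep bird
  position 51–53: sleep sleep bird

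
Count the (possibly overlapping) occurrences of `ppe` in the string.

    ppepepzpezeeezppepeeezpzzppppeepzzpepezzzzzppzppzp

Sliding a length-3 window over the 50 characters (48 positions):
  position 1–3: ppe
  position 15–17: ppe
  position 28–30: ppe

3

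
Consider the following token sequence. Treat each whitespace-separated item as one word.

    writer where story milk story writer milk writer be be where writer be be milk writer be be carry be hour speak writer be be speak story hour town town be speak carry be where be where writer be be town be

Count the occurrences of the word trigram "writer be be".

5

Scanning the 40 overlapping trigram windows for "writer be be":
  position 8–10: writer be be
  position 12–14: writer be be
  position 16–18: writer be be
  position 23–25: writer be be
  position 38–40: writer be be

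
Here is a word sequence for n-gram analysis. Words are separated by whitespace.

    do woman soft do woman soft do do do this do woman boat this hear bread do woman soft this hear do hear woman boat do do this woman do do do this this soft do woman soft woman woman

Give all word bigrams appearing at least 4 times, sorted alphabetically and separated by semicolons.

do do; do woman; woman soft

Bigram counts meeting the condition (at least 4 times):
  do do: 5
  do woman: 5
  woman soft: 4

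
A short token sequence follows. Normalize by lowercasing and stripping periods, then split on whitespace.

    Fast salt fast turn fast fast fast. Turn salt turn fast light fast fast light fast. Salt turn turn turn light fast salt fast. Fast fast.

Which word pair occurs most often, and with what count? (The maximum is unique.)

"fast fast", 5 times

Bigram frequencies (highest first):
  fast fast: 5
  fast salt: 3
  light fast: 3
  salt fast: 2
  fast turn: 2
  turn fast: 2
  … (5 more, each ≤ 2)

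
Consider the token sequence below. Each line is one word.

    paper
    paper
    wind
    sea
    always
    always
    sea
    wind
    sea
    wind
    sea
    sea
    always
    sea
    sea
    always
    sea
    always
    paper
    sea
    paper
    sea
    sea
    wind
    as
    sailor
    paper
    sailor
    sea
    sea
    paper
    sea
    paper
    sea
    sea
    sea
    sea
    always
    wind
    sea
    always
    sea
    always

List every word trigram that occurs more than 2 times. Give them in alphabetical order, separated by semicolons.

Trigram counts meeting the condition (more than 2 times):
  sea always sea: 3
  sea paper sea: 3
  sea sea always: 3

sea always sea; sea paper sea; sea sea always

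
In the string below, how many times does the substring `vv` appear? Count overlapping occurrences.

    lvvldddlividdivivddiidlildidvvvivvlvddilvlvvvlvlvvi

Sliding a length-2 window over the 51 characters (50 positions):
  position 2–3: vv
  position 29–30: vv
  position 30–31: vv
  position 33–34: vv
  position 43–44: vv
  position 44–45: vv
  position 49–50: vv

7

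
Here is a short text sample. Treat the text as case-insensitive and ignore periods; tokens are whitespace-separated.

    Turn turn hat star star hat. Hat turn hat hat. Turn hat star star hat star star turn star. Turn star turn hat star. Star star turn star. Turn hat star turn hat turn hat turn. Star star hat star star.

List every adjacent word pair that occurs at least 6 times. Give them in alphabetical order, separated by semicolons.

hat star; star star; star turn; turn hat

Bigram counts meeting the condition (at least 6 times):
  hat star: 6
  star star: 7
  star turn: 6
  turn hat: 7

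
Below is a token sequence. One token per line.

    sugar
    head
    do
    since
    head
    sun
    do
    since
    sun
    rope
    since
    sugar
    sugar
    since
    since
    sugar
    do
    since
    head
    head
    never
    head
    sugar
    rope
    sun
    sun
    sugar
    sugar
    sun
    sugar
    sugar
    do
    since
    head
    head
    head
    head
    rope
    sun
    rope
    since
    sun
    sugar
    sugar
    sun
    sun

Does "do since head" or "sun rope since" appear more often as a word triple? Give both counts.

"do since head": 3 occurrences
"sun rope since": 2 occurrences

"do since head" (3 vs 2)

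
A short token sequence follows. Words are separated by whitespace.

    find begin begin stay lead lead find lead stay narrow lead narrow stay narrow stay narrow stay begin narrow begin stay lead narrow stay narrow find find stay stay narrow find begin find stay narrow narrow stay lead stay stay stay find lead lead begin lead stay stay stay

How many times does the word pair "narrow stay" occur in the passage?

Scanning the 48 overlapping bigram windows for "narrow stay":
  position 12–13: narrow stay
  position 14–15: narrow stay
  position 16–17: narrow stay
  position 23–24: narrow stay
  position 36–37: narrow stay

5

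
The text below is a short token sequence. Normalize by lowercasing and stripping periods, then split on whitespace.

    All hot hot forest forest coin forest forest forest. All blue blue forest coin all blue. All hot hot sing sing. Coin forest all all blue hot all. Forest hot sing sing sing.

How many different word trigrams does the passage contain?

33 tokens → 31 trigram windows in total.
Repeated trigrams (each contributes count−1 duplicates):
  all hot hot: 2
  hot sing sing: 2
2 duplicate windows → 31 − 2 = 29 distinct.

29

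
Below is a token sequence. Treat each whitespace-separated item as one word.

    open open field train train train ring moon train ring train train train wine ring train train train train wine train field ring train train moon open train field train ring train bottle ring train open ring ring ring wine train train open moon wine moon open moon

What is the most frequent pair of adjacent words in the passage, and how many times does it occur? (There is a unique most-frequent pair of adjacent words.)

"train train", 9 times

Bigram frequencies (highest first):
  train train: 9
  ring train: 5
  train ring: 3
  field train: 2
  train wine: 2
  wine train: 2
  … (19 more, each ≤ 2)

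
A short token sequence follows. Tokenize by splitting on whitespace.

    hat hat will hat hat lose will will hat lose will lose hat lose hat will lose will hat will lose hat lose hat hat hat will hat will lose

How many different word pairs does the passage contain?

30 tokens → 29 bigram windows in total.
Repeated bigrams (each contributes count−1 duplicates):
  hat will: 5
  hat hat: 4
  hat lose: 4
  lose hat: 4
  will hat: 4
  will lose: 4
  lose will: 3
21 duplicate windows → 29 − 21 = 8 distinct.

8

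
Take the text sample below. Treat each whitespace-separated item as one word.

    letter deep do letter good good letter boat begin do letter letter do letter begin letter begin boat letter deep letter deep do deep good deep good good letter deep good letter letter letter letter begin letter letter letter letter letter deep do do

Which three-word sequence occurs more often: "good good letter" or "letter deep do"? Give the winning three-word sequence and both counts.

"letter deep do" (3 vs 2)

"good good letter": 2 occurrences
"letter deep do": 3 occurrences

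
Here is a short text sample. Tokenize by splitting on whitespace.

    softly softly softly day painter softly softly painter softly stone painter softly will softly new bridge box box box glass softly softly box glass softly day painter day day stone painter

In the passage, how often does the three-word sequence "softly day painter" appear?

2

Scanning the 29 overlapping trigram windows for "softly day painter":
  position 3–5: softly day painter
  position 25–27: softly day painter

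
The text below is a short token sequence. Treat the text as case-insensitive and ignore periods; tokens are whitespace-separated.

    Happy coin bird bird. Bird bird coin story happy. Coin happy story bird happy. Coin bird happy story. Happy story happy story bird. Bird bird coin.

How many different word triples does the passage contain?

17

26 tokens → 24 trigram windows in total.
Repeated trigrams (each contributes count−1 duplicates):
  bird bird bird: 3
  bird bird coin: 2
  happy coin bird: 2
  happy story bird: 2
  happy story happy: 2
  story happy story: 2
7 duplicate windows → 24 − 7 = 17 distinct.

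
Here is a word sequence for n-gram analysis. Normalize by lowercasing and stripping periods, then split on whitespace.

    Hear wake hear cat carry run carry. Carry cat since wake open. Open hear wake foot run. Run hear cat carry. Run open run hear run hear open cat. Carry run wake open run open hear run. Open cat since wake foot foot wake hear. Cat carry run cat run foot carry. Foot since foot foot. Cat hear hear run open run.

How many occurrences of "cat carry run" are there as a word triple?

Scanning the 60 overlapping trigram windows for "cat carry run":
  position 4–6: cat carry run
  position 20–22: cat carry run
  position 29–31: cat carry run
  position 46–48: cat carry run

4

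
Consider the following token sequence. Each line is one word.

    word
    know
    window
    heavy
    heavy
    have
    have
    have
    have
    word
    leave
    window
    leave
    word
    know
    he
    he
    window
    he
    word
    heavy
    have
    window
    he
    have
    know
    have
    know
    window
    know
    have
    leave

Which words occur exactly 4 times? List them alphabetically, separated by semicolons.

Unigram counts meeting the condition (exactly 4 times):
  he: 4
  word: 4

he; word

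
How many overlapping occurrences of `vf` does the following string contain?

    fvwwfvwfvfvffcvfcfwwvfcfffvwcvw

Sliding a length-2 window over the 31 characters (30 positions):
  position 9–10: vf
  position 11–12: vf
  position 15–16: vf
  position 21–22: vf

4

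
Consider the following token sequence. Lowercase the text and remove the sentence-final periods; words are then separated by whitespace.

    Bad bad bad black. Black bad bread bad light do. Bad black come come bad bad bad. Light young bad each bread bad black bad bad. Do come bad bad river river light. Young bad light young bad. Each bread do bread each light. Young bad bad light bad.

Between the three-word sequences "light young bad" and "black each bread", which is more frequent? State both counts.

"light young bad": 4 occurrences
"black each bread": 0 occurrences

"light young bad" (4 vs 0)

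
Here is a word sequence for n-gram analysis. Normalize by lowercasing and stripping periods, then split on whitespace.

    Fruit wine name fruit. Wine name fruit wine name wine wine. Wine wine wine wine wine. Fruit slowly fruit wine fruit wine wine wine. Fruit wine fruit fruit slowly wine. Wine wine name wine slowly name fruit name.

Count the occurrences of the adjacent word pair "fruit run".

Scanning the 37 overlapping bigram windows for "fruit run":
  (none found)

0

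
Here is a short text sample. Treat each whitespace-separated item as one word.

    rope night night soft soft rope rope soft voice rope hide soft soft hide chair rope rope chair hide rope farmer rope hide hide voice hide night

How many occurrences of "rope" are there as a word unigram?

Scanning the 27 tokens for "rope":
  position 1: rope
  position 6: rope
  position 7: rope
  position 10: rope
  position 16: rope
  position 17: rope
  position 20: rope
  position 22: rope

8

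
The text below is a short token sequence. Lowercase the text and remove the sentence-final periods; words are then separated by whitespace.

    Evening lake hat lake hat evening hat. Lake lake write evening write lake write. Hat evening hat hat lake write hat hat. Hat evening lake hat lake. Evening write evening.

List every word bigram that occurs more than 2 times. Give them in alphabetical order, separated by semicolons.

Bigram counts meeting the condition (more than 2 times):
  hat evening: 3
  hat hat: 3
  hat lake: 4
  lake hat: 3
  lake write: 3

hat evening; hat hat; hat lake; lake hat; lake write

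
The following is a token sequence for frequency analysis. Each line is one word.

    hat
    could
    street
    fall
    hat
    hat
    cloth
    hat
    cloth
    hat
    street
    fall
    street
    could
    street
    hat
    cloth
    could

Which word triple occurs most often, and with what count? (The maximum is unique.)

"hat cloth hat", 2 times

Trigram frequencies (highest first):
  hat cloth hat: 2
  hat could street: 1
  could street fall: 1
  street fall hat: 1
  fall hat hat: 1
  hat hat cloth: 1
  … (9 more, each ≤ 1)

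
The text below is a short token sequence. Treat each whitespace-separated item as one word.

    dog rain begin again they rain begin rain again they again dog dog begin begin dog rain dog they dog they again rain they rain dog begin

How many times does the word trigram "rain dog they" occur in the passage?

Scanning the 25 overlapping trigram windows for "rain dog they":
  position 17–19: rain dog they

1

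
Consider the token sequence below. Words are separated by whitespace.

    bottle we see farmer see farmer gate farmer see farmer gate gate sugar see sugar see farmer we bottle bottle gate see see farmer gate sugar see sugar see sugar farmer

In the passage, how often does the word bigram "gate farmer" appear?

Scanning the 30 overlapping bigram windows for "gate farmer":
  position 7–8: gate farmer

1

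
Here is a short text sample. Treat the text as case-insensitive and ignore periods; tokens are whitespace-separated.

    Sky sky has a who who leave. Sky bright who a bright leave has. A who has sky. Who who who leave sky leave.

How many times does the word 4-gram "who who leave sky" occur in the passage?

Scanning the 21 overlapping 4-gram windows for "who who leave sky":
  position 5–8: who who leave sky
  position 20–23: who who leave sky

2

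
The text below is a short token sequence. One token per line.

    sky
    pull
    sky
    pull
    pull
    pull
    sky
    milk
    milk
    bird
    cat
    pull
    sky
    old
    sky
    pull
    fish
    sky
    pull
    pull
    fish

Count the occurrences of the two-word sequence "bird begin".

0

Scanning the 20 overlapping bigram windows for "bird begin":
  (none found)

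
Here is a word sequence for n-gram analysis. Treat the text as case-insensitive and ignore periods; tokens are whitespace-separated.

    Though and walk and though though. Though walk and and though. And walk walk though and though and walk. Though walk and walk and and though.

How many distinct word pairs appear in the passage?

9

26 tokens → 25 bigram windows in total.
Repeated bigrams (each contributes count−1 duplicates):
  and though: 4
  and walk: 4
  though and: 4
  walk and: 4
  and and: 2
  though though: 2
  though walk: 2
  walk though: 2
16 duplicate windows → 25 − 16 = 9 distinct.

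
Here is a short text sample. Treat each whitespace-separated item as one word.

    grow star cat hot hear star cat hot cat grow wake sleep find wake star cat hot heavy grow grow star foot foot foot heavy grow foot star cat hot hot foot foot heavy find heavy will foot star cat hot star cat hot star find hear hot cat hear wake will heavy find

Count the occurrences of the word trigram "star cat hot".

6

Scanning the 52 overlapping trigram windows for "star cat hot":
  position 2–4: star cat hot
  position 6–8: star cat hot
  position 15–17: star cat hot
  position 28–30: star cat hot
  position 39–41: star cat hot
  position 42–44: star cat hot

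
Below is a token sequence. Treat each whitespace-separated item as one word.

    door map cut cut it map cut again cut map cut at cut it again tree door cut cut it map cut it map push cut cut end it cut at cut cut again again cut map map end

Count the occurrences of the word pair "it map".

3

Scanning the 38 overlapping bigram windows for "it map":
  position 5–6: it map
  position 20–21: it map
  position 23–24: it map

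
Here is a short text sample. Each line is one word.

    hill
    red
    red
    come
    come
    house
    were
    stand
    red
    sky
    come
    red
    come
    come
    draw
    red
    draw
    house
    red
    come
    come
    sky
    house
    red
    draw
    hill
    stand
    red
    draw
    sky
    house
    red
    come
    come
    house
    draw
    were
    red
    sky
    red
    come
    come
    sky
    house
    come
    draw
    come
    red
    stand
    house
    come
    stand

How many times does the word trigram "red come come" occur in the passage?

Scanning the 50 overlapping trigram windows for "red come come":
  position 3–5: red come come
  position 12–14: red come come
  position 19–21: red come come
  position 32–34: red come come
  position 40–42: red come come

5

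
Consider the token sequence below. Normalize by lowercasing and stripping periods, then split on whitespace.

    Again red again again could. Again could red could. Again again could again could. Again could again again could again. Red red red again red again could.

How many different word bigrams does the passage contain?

27 tokens → 26 bigram windows in total.
Repeated bigrams (each contributes count−1 duplicates):
  again could: 7
  could again: 6
  again again: 3
  again red: 3
  red again: 3
  red red: 2
18 duplicate windows → 26 − 18 = 8 distinct.

8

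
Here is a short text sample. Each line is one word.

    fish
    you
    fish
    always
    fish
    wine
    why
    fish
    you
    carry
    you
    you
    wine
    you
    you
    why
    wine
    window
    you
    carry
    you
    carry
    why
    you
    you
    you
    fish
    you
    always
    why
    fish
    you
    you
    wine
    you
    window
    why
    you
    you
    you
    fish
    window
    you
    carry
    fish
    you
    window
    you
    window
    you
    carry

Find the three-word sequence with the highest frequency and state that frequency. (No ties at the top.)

"window you carry", 3 times

Trigram frequencies (highest first):
  window you carry: 3
  why fish you: 2
  you carry you: 2
  you you wine: 2
  you wine you: 2
  why you you: 2
  … (33 more, each ≤ 2)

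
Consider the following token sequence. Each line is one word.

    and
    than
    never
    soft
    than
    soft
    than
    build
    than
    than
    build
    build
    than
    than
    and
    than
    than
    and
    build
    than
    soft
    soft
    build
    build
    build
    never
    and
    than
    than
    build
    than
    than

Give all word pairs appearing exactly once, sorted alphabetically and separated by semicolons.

and build; build never; never and; never soft; soft build; soft soft; than never

Bigram counts meeting the condition (exactly once):
  and build: 1
  build never: 1
  never and: 1
  never soft: 1
  soft build: 1
  soft soft: 1
  than never: 1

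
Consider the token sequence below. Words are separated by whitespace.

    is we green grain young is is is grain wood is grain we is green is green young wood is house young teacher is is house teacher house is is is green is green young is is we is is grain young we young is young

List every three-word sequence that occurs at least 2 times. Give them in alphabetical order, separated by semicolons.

green is green; is green is; is green young; is is grain; is is is; young is is

Trigram counts meeting the condition (at least 2 times):
  green is green: 2
  is green is: 2
  is green young: 2
  is is grain: 2
  is is is: 2
  young is is: 2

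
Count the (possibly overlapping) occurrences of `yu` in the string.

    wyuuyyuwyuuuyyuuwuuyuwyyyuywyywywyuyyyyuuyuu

9

Sliding a length-2 window over the 44 characters (43 positions):
  position 2–3: yu
  position 6–7: yu
  position 9–10: yu
  position 14–15: yu
  position 20–21: yu
  position 25–26: yu
  position 34–35: yu
  position 39–40: yu
  position 42–43: yu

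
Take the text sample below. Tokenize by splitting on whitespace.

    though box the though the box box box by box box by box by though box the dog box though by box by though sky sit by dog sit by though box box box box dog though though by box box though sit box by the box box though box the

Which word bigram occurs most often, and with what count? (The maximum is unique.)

"box box", 8 times

Bigram frequencies (highest first):
  box box: 8
  box by: 5
  though box: 4
  by box: 4
  box the: 3
  by though: 3
  … (18 more, each ≤ 3)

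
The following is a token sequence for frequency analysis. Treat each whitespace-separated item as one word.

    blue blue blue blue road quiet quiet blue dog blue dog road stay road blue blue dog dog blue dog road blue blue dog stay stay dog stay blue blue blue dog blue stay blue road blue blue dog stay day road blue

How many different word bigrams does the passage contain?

19

43 tokens → 42 bigram windows in total.
Repeated bigrams (each contributes count−1 duplicates):
  blue blue: 8
  blue dog: 7
  road blue: 4
  dog blue: 3
  dog stay: 3
  blue road: 2
  dog road: 2
  stay blue: 2
23 duplicate windows → 42 − 23 = 19 distinct.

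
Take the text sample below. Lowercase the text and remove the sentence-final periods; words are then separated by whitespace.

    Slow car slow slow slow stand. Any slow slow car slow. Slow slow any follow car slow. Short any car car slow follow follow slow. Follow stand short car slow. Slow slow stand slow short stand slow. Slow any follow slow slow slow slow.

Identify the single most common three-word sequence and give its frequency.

"slow slow slow", 5 times

Trigram frequencies (highest first):
  slow slow slow: 5
  car slow slow: 3
  slow car slow: 2
  slow slow stand: 2
  slow slow any: 2
  slow any follow: 2
  … (26 more, each ≤ 1)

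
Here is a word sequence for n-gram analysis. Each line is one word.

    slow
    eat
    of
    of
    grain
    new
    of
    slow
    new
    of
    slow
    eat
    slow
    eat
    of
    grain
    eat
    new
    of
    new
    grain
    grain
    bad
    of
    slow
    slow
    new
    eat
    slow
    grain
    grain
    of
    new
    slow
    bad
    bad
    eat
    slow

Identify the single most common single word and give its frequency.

Unigram frequencies (highest first):
  slow: 9
  of: 8
  eat: 6
  grain: 6
  new: 6
  bad: 3

"slow", 9 times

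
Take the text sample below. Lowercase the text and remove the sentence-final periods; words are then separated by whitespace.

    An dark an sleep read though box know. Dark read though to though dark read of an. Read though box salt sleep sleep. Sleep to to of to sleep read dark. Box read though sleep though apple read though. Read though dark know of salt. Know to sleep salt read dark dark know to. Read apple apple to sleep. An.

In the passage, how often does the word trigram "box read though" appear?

Scanning the 58 overlapping trigram windows for "box read though":
  position 32–34: box read though

1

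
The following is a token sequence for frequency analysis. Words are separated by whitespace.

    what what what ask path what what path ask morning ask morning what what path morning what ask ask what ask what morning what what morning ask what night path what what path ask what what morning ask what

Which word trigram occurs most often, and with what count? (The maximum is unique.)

"what what path", 3 times

Trigram frequencies (highest first):
  what what path: 3
  path what what: 2
  what path ask: 2
  morning what what: 2
  what what morning: 2
  what morning ask: 2
  … (23 more, each ≤ 2)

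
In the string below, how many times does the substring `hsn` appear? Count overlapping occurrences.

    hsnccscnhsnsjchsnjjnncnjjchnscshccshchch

Sliding a length-3 window over the 40 characters (38 positions):
  position 1–3: hsn
  position 9–11: hsn
  position 15–17: hsn

3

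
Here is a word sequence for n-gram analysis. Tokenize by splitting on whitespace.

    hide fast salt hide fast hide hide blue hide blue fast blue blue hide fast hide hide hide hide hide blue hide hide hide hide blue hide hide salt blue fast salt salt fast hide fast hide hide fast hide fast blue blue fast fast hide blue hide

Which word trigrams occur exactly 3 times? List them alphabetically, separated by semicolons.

fast hide hide; hide hide blue

Trigram counts meeting the condition (exactly 3 times):
  fast hide hide: 3
  hide hide blue: 3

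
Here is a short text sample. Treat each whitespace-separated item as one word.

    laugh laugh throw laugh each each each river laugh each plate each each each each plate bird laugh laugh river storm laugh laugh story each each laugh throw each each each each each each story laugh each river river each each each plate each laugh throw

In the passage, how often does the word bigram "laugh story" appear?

1

Scanning the 45 overlapping bigram windows for "laugh story":
  position 23–24: laugh story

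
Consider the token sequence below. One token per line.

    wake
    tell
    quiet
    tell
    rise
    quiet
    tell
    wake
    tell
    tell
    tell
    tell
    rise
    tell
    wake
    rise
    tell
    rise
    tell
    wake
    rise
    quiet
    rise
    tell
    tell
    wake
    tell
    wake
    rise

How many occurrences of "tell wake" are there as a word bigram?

5

Scanning the 28 overlapping bigram windows for "tell wake":
  position 7–8: tell wake
  position 14–15: tell wake
  position 19–20: tell wake
  position 25–26: tell wake
  position 27–28: tell wake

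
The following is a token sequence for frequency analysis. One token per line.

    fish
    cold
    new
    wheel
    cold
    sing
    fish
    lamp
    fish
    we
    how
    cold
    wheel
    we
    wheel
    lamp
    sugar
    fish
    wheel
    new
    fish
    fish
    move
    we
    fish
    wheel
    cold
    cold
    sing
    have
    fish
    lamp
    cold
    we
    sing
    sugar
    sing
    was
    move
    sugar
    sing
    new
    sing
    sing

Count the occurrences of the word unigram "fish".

8

Scanning the 44 tokens for "fish":
  position 1: fish
  position 7: fish
  position 9: fish
  position 18: fish
  position 21: fish
  position 22: fish
  position 25: fish
  position 31: fish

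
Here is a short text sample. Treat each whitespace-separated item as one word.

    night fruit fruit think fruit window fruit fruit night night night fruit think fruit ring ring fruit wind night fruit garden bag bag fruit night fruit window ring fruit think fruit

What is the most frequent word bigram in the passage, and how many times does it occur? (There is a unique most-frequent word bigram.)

Bigram frequencies (highest first):
  night fruit: 4
  fruit think: 3
  think fruit: 3
  fruit fruit: 2
  fruit window: 2
  fruit night: 2
  … (12 more, each ≤ 2)

"night fruit", 4 times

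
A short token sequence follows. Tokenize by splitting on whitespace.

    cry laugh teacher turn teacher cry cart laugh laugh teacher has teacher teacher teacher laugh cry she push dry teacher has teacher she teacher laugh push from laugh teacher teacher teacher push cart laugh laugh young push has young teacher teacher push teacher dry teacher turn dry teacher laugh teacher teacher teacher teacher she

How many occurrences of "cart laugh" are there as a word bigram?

Scanning the 53 overlapping bigram windows for "cart laugh":
  position 7–8: cart laugh
  position 33–34: cart laugh

2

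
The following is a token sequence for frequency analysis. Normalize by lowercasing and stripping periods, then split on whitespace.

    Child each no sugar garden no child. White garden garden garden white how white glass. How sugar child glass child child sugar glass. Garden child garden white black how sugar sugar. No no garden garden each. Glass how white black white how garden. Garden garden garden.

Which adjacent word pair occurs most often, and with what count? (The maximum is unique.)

Bigram frequencies (highest first):
  garden garden: 6
  garden white: 2
  white how: 2
  how white: 2
  glass how: 2
  how sugar: 2
  … (28 more, each ≤ 2)

"garden garden", 6 times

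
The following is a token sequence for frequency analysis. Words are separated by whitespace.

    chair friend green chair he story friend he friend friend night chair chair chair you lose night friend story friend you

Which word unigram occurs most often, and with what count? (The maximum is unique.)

Unigram frequencies (highest first):
  friend: 6
  chair: 5
  he: 2
  story: 2
  night: 2
  you: 2
  … (2 more, each ≤ 1)

"friend", 6 times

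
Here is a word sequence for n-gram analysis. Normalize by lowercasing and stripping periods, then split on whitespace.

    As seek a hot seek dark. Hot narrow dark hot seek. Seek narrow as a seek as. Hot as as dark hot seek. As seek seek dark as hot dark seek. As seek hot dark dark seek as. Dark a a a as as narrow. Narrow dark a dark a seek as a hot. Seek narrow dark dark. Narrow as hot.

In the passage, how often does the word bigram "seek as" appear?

Scanning the 60 overlapping bigram windows for "seek as":
  position 16–17: seek as
  position 23–24: seek as
  position 31–32: seek as
  position 37–38: seek as
  position 51–52: seek as

5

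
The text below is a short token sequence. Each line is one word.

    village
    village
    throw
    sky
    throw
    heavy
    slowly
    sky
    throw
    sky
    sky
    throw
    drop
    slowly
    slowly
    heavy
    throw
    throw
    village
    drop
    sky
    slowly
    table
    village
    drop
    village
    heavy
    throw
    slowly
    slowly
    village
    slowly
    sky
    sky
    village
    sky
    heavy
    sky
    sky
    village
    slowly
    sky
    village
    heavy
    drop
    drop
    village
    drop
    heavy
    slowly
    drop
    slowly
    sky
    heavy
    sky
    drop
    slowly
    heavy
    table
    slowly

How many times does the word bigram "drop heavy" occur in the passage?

Scanning the 59 overlapping bigram windows for "drop heavy":
  position 48–49: drop heavy

1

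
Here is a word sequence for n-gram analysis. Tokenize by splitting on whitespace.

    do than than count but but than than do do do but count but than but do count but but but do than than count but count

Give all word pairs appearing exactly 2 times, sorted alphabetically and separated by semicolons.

Bigram counts meeting the condition (exactly 2 times):
  but count: 2
  but do: 2
  but than: 2
  do do: 2
  do than: 2
  than count: 2

but count; but do; but than; do do; do than; than count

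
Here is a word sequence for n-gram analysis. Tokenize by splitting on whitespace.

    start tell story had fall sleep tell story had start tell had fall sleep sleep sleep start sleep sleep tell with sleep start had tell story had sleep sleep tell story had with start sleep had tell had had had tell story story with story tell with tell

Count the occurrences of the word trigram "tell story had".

4

Scanning the 46 overlapping trigram windows for "tell story had":
  position 2–4: tell story had
  position 7–9: tell story had
  position 25–27: tell story had
  position 30–32: tell story had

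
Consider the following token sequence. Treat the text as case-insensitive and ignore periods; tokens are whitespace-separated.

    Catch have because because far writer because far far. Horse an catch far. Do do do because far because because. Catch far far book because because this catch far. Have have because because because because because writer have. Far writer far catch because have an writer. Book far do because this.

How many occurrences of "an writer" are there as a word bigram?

Scanning the 50 overlapping bigram windows for "an writer":
  position 45–46: an writer

1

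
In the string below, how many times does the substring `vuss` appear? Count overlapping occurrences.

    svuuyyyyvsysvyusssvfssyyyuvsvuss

1

Sliding a length-4 window over the 32 characters (29 positions):
  position 29–32: vuss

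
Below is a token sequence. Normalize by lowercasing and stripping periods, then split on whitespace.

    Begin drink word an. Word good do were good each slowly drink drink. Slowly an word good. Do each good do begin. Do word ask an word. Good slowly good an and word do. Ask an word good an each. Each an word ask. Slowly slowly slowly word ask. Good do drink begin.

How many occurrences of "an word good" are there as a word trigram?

4

Scanning the 51 overlapping trigram windows for "an word good":
  position 4–6: an word good
  position 15–17: an word good
  position 26–28: an word good
  position 36–38: an word good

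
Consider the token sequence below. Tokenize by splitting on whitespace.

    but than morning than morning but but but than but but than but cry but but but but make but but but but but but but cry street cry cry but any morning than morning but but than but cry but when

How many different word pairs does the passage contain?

16

42 tokens → 41 bigram windows in total.
Repeated bigrams (each contributes count−1 duplicates):
  but but: 13
  but than: 4
  but cry: 3
  cry but: 3
  than but: 3
  than morning: 3
  morning but: 2
  morning than: 2
25 duplicate windows → 41 − 25 = 16 distinct.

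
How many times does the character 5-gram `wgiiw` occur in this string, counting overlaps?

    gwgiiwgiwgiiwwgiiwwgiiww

Sliding a length-5 window over the 24 characters (20 positions):
  position 2–6: wgiiw
  position 9–13: wgiiw
  position 14–18: wgiiw
  position 19–23: wgiiw

4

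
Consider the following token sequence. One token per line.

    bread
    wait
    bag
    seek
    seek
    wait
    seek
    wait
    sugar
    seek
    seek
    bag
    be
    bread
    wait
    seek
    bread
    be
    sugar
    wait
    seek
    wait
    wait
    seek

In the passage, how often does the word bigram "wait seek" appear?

4

Scanning the 23 overlapping bigram windows for "wait seek":
  position 6–7: wait seek
  position 15–16: wait seek
  position 20–21: wait seek
  position 23–24: wait seek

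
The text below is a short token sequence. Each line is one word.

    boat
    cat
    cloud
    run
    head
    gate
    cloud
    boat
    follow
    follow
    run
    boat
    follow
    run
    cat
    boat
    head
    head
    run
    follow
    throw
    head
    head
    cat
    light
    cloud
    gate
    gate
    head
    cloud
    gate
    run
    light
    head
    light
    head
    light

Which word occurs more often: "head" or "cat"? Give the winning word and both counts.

"head": 8 occurrences
"cat": 3 occurrences

"head" (8 vs 3)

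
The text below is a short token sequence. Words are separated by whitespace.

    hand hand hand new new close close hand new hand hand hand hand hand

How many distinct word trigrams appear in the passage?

9

14 tokens → 12 trigram windows in total.
Repeated trigrams (each contributes count−1 duplicates):
  hand hand hand: 4
3 duplicate windows → 12 − 3 = 9 distinct.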